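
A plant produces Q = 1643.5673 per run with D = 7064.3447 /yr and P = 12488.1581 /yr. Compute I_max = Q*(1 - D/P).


D/P = 0.5657
1 - D/P = 0.4343
I_max = 1643.5673 * 0.4343 = 713.8284

713.8284 units


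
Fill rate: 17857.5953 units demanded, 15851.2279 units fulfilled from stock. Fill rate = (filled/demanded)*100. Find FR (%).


FR = 15851.2279 / 17857.5953 * 100 = 88.7646

88.7646%


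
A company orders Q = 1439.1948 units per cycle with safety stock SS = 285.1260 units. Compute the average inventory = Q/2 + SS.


Q/2 = 719.5974
Avg = 719.5974 + 285.1260 = 1004.7234

1004.7234 units


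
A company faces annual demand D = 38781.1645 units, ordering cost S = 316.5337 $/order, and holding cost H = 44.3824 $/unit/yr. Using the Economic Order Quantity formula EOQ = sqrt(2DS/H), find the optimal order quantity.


2*D*S = 2 * 38781.1645 * 316.5337 = 24551090.9790
2*D*S/H = 553171.7748
EOQ = sqrt(553171.7748) = 743.7552

743.7552 units


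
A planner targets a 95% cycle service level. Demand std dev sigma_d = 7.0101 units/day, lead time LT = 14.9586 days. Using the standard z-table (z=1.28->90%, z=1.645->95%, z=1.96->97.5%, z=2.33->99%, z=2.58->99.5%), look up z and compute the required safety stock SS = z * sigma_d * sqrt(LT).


From the table, SL = 95% corresponds to z = 1.645
sqrt(LT) = sqrt(14.9586) = 3.8676
SS = 1.645 * 7.0101 * 3.8676 = 44.6001

44.6001 units


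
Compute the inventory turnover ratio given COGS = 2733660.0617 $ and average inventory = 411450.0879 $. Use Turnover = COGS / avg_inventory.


Turnover = 2733660.0617 / 411450.0879 = 6.6440

6.6440


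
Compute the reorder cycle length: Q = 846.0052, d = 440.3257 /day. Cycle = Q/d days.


Cycle = 846.0052 / 440.3257 = 1.9213

1.9213 days


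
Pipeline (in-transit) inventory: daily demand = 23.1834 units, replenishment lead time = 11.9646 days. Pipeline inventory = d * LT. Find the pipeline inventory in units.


Pipeline = 23.1834 * 11.9646 = 277.3801

277.3801 units


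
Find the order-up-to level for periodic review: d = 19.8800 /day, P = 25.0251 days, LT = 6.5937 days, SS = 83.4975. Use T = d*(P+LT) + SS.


P + LT = 31.6188
d*(P+LT) = 19.8800 * 31.6188 = 628.5817
T = 628.5817 + 83.4975 = 712.0792

712.0792 units


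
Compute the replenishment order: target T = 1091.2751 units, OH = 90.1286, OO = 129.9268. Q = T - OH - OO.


Inventory position = OH + OO = 90.1286 + 129.9268 = 220.0554
Q = 1091.2751 - 220.0554 = 871.2197

871.2197 units


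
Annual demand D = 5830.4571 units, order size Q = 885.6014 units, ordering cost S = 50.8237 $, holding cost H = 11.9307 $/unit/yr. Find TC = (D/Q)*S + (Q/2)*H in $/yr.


Ordering cost = D*S/Q = 334.6036
Holding cost = Q*H/2 = 5282.9223
TC = 334.6036 + 5282.9223 = 5617.5259

5617.5259 $/yr


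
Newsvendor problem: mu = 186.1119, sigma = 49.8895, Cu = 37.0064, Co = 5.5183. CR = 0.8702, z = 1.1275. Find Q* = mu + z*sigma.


CR = Cu/(Cu+Co) = 37.0064/(37.0064+5.5183) = 0.8702
z = 1.1275
Q* = 186.1119 + 1.1275 * 49.8895 = 242.3623

242.3623 units


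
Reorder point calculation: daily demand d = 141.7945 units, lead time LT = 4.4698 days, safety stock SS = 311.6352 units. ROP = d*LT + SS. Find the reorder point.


d*LT = 141.7945 * 4.4698 = 633.7931
ROP = 633.7931 + 311.6352 = 945.4283

945.4283 units


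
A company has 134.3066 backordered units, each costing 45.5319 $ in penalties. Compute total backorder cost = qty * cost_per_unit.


Total = 134.3066 * 45.5319 = 6115.2347

6115.2347 $


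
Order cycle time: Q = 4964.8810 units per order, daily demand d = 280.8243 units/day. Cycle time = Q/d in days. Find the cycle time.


Cycle = 4964.8810 / 280.8243 = 17.6797

17.6797 days


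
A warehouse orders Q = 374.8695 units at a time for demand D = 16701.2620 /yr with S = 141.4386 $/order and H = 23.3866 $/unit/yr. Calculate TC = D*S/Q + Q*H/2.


Ordering cost = D*S/Q = 6301.4012
Holding cost = Q*H/2 = 4383.4615
TC = 6301.4012 + 4383.4615 = 10684.8627

10684.8627 $/yr


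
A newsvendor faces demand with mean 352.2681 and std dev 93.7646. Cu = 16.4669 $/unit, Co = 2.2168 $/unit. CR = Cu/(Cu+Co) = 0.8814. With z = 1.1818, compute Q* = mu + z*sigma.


CR = Cu/(Cu+Co) = 16.4669/(16.4669+2.2168) = 0.8814
z = 1.1818
Q* = 352.2681 + 1.1818 * 93.7646 = 463.0791

463.0791 units


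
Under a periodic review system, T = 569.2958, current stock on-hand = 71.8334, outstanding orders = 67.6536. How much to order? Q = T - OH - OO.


Inventory position = OH + OO = 71.8334 + 67.6536 = 139.4870
Q = 569.2958 - 139.4870 = 429.8088

429.8088 units


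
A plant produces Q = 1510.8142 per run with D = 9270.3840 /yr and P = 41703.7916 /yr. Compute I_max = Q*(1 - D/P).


D/P = 0.2223
1 - D/P = 0.7777
I_max = 1510.8142 * 0.7777 = 1174.9736

1174.9736 units


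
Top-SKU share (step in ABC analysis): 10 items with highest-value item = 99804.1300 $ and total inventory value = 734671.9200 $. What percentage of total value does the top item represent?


Top item = 99804.1300
Total = 734671.9200
Percentage = 99804.1300 / 734671.9200 * 100 = 13.5849

13.5849%


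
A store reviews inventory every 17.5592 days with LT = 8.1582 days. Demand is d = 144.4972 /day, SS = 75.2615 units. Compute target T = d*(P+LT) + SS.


P + LT = 25.7174
d*(P+LT) = 144.4972 * 25.7174 = 3716.0923
T = 3716.0923 + 75.2615 = 3791.3538

3791.3538 units


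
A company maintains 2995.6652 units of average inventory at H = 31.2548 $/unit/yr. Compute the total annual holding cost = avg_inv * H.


Cost = 2995.6652 * 31.2548 = 93628.9167

93628.9167 $/yr


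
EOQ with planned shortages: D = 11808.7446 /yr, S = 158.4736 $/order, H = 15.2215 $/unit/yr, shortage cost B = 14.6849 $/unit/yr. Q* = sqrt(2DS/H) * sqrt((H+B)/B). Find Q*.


sqrt(2DS/H) = 495.8686
sqrt((H+B)/B) = 1.4271
Q* = 495.8686 * 1.4271 = 707.6413

707.6413 units


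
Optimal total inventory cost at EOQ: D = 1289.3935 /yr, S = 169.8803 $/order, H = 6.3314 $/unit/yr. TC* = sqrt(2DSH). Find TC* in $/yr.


2*D*S*H = 2773692.0604
TC* = sqrt(2773692.0604) = 1665.4405

1665.4405 $/yr


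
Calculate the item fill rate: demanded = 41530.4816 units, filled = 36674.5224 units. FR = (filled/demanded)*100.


FR = 36674.5224 / 41530.4816 * 100 = 88.3075

88.3075%


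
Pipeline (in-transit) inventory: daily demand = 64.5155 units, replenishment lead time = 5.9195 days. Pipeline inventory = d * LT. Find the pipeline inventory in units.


Pipeline = 64.5155 * 5.9195 = 381.8995

381.8995 units


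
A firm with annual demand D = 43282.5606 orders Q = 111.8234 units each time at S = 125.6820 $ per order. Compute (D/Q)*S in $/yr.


Number of orders = D/Q = 387.0617
Cost = 387.0617 * 125.6820 = 48646.6945

48646.6945 $/yr


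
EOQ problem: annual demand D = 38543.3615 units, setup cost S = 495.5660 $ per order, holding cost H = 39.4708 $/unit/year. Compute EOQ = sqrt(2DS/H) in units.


2*D*S = 2 * 38543.3615 * 495.5660 = 38201558.9702
2*D*S/H = 967843.5443
EOQ = sqrt(967843.5443) = 983.7904

983.7904 units


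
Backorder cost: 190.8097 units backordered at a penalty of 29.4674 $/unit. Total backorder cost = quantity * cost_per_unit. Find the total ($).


Total = 190.8097 * 29.4674 = 5622.6658

5622.6658 $


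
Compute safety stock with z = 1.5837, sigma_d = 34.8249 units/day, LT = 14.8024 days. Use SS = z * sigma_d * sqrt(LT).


sqrt(LT) = sqrt(14.8024) = 3.8474
SS = 1.5837 * 34.8249 * 3.8474 = 212.1919

212.1919 units


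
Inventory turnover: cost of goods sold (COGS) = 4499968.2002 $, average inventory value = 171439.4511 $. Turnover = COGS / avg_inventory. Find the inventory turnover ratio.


Turnover = 4499968.2002 / 171439.4511 = 26.2481

26.2481


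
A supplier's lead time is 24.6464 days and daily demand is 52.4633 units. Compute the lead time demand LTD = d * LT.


LTD = 52.4633 * 24.6464 = 1293.0315

1293.0315 units


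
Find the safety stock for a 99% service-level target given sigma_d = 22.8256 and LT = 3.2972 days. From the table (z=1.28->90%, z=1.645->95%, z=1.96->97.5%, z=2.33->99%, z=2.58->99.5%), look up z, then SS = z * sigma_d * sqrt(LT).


From the table, SL = 99% corresponds to z = 2.33
sqrt(LT) = sqrt(3.2972) = 1.8158
SS = 2.33 * 22.8256 * 1.8158 = 96.5719

96.5719 units


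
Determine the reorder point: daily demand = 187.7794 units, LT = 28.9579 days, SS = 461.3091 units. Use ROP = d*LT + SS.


d*LT = 187.7794 * 28.9579 = 5437.6971
ROP = 5437.6971 + 461.3091 = 5899.0062

5899.0062 units


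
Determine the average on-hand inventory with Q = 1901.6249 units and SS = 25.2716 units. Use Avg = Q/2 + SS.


Q/2 = 950.8125
Avg = 950.8125 + 25.2716 = 976.0841

976.0841 units


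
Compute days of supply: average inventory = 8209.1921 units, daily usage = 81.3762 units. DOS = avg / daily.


DOS = 8209.1921 / 81.3762 = 100.8795

100.8795 days


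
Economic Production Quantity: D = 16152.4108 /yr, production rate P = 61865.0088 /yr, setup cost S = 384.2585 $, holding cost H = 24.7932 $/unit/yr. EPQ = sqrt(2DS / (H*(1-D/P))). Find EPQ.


1 - D/P = 1 - 0.2611 = 0.7389
H*(1-D/P) = 18.3199
2DS = 12413402.2908
EPQ = sqrt(677590.6757) = 823.1590

823.1590 units


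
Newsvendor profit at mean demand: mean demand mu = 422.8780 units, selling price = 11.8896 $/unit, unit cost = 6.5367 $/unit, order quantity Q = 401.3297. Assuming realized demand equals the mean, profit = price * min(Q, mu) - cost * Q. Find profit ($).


Sales at mu = min(401.3297, 422.8780) = 401.3297
Revenue = 11.8896 * 401.3297 = 4771.6496
Total cost = 6.5367 * 401.3297 = 2623.3718
Profit = 4771.6496 - 2623.3718 = 2148.2778

2148.2778 $


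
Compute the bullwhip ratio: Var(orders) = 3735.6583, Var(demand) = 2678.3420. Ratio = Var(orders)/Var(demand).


BW = 3735.6583 / 2678.3420 = 1.3948

1.3948


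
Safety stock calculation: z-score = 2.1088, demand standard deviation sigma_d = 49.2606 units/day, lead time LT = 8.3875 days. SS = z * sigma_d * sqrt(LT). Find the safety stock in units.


sqrt(LT) = sqrt(8.3875) = 2.8961
SS = 2.1088 * 49.2606 * 2.8961 = 300.8509

300.8509 units


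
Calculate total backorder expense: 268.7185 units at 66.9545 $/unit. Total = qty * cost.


Total = 268.7185 * 66.9545 = 17991.9128

17991.9128 $


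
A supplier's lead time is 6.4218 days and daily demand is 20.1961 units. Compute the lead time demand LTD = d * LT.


LTD = 20.1961 * 6.4218 = 129.6953

129.6953 units


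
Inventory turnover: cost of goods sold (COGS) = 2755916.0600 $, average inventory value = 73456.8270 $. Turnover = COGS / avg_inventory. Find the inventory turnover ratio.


Turnover = 2755916.0600 / 73456.8270 = 37.5175

37.5175


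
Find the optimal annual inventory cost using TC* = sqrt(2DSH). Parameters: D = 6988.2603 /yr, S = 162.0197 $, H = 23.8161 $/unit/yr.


2*D*S*H = 53930883.8508
TC* = sqrt(53930883.8508) = 7343.7650

7343.7650 $/yr


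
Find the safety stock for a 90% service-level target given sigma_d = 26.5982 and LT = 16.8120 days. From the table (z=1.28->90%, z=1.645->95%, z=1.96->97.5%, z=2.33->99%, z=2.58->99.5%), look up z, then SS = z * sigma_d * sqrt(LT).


From the table, SL = 90% corresponds to z = 1.28
sqrt(LT) = sqrt(16.8120) = 4.1002
SS = 1.28 * 26.5982 * 4.1002 = 139.5957

139.5957 units


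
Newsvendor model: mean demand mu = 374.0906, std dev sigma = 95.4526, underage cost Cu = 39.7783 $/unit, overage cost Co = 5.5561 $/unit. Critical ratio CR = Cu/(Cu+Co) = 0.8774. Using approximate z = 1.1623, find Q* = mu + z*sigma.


CR = Cu/(Cu+Co) = 39.7783/(39.7783+5.5561) = 0.8774
z = 1.1623
Q* = 374.0906 + 1.1623 * 95.4526 = 485.0352

485.0352 units


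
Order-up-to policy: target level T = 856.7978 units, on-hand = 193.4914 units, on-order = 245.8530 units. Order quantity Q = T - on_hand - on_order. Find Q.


Inventory position = OH + OO = 193.4914 + 245.8530 = 439.3444
Q = 856.7978 - 439.3444 = 417.4534

417.4534 units


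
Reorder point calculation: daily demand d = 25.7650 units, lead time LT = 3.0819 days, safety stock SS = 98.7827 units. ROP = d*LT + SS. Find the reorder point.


d*LT = 25.7650 * 3.0819 = 79.4052
ROP = 79.4052 + 98.7827 = 178.1879

178.1879 units


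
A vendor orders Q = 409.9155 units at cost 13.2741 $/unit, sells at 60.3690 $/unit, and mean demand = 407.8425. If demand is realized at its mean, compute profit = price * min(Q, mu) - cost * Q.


Sales at mu = min(409.9155, 407.8425) = 407.8425
Revenue = 60.3690 * 407.8425 = 24621.0439
Total cost = 13.2741 * 409.9155 = 5441.2593
Profit = 24621.0439 - 5441.2593 = 19179.7845

19179.7845 $


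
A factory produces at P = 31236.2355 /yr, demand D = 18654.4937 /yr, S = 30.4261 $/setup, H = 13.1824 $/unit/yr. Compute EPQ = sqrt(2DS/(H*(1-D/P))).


1 - D/P = 1 - 0.5972 = 0.4028
H*(1-D/P) = 5.3098
2DS = 1135166.9815
EPQ = sqrt(213787.9313) = 462.3721

462.3721 units


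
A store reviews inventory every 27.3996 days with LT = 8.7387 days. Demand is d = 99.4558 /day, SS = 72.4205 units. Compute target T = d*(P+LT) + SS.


P + LT = 36.1383
d*(P+LT) = 99.4558 * 36.1383 = 3594.1635
T = 3594.1635 + 72.4205 = 3666.5840

3666.5840 units


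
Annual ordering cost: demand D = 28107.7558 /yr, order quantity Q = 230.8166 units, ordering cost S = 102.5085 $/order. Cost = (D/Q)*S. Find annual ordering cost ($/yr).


Number of orders = D/Q = 121.7753
Cost = 121.7753 * 102.5085 = 12483.0012

12483.0012 $/yr


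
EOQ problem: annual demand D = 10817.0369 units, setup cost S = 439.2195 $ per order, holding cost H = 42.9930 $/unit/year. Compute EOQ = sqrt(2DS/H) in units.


2*D*S = 2 * 10817.0369 * 439.2195 = 9502107.0774
2*D*S/H = 221015.2136
EOQ = sqrt(221015.2136) = 470.1226

470.1226 units


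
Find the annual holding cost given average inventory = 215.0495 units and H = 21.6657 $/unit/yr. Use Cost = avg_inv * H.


Cost = 215.0495 * 21.6657 = 4659.1980

4659.1980 $/yr


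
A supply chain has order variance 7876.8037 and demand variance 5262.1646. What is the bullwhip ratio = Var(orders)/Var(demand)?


BW = 7876.8037 / 5262.1646 = 1.4969

1.4969


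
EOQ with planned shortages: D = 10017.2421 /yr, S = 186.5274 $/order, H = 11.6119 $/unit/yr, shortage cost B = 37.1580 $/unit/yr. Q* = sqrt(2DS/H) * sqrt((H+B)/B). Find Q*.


sqrt(2DS/H) = 567.2947
sqrt((H+B)/B) = 1.1456
Q* = 567.2947 * 1.1456 = 649.9179

649.9179 units


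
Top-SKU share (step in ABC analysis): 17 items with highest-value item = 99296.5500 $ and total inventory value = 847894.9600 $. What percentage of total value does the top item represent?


Top item = 99296.5500
Total = 847894.9600
Percentage = 99296.5500 / 847894.9600 * 100 = 11.7109

11.7109%


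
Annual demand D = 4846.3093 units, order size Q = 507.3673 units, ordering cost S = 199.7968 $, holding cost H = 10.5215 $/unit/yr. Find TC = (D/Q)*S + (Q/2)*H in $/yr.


Ordering cost = D*S/Q = 1908.4342
Holding cost = Q*H/2 = 2669.1325
TC = 1908.4342 + 2669.1325 = 4577.5667

4577.5667 $/yr


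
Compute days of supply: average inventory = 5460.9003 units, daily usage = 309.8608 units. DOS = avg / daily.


DOS = 5460.9003 / 309.8608 = 17.6237

17.6237 days


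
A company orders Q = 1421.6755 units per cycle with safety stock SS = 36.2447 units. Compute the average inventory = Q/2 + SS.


Q/2 = 710.8378
Avg = 710.8378 + 36.2447 = 747.0824

747.0824 units


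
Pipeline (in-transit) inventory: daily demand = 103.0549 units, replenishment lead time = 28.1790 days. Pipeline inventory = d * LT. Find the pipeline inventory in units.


Pipeline = 103.0549 * 28.1790 = 2903.9840

2903.9840 units


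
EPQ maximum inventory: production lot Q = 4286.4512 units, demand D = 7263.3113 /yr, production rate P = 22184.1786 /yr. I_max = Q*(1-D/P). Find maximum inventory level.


D/P = 0.3274
1 - D/P = 0.6726
I_max = 4286.4512 * 0.6726 = 2883.0263

2883.0263 units


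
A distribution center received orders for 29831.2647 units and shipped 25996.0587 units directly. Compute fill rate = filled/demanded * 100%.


FR = 25996.0587 / 29831.2647 * 100 = 87.1437

87.1437%


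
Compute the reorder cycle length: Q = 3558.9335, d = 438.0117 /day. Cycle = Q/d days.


Cycle = 3558.9335 / 438.0117 = 8.1252

8.1252 days


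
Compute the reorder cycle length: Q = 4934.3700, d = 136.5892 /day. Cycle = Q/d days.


Cycle = 4934.3700 / 136.5892 = 36.1256

36.1256 days


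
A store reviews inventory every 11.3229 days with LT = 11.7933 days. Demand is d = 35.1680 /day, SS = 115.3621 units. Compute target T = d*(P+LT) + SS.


P + LT = 23.1162
d*(P+LT) = 35.1680 * 23.1162 = 812.9505
T = 812.9505 + 115.3621 = 928.3126

928.3126 units


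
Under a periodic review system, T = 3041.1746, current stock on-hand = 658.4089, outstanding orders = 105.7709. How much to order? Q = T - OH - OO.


Inventory position = OH + OO = 658.4089 + 105.7709 = 764.1798
Q = 3041.1746 - 764.1798 = 2276.9948

2276.9948 units


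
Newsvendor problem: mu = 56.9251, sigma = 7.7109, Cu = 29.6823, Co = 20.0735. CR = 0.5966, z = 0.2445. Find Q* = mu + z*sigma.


CR = Cu/(Cu+Co) = 29.6823/(29.6823+20.0735) = 0.5966
z = 0.2445
Q* = 56.9251 + 0.2445 * 7.7109 = 58.8104

58.8104 units


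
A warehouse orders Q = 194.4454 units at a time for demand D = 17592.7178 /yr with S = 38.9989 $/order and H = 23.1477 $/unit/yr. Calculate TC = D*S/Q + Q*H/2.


Ordering cost = D*S/Q = 3528.4797
Holding cost = Q*H/2 = 2250.4819
TC = 3528.4797 + 2250.4819 = 5778.9616

5778.9616 $/yr


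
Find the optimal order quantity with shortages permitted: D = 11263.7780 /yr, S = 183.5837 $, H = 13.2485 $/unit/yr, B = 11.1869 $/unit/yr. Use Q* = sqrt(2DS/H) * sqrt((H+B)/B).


sqrt(2DS/H) = 558.7155
sqrt((H+B)/B) = 1.4779
Q* = 558.7155 * 1.4779 = 825.7443

825.7443 units


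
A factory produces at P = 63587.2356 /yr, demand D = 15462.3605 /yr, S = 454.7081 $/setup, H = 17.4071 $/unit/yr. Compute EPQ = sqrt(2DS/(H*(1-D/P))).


1 - D/P = 1 - 0.2432 = 0.7568
H*(1-D/P) = 13.1743
2DS = 14061721.1289
EPQ = sqrt(1067363.5948) = 1033.1329

1033.1329 units


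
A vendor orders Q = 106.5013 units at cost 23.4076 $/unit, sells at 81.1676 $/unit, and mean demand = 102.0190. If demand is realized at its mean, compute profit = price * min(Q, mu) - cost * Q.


Sales at mu = min(106.5013, 102.0190) = 102.0190
Revenue = 81.1676 * 102.0190 = 8280.6374
Total cost = 23.4076 * 106.5013 = 2492.9398
Profit = 8280.6374 - 2492.9398 = 5787.6976

5787.6976 $


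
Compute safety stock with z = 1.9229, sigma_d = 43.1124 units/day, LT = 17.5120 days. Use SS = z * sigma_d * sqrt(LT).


sqrt(LT) = sqrt(17.5120) = 4.1847
SS = 1.9229 * 43.1124 * 4.1847 = 346.9180

346.9180 units


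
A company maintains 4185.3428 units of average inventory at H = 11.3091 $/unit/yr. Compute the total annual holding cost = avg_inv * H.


Cost = 4185.3428 * 11.3091 = 47332.4603

47332.4603 $/yr


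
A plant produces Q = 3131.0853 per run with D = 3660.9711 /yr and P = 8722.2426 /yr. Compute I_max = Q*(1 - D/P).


D/P = 0.4197
1 - D/P = 0.5803
I_max = 3131.0853 * 0.5803 = 1816.8805

1816.8805 units


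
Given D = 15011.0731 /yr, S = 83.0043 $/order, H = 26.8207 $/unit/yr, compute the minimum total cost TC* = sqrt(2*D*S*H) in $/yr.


2*D*S*H = 66836305.4811
TC* = sqrt(66836305.4811) = 8175.3474

8175.3474 $/yr


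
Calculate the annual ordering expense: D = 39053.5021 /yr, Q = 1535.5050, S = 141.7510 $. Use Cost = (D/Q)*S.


Number of orders = D/Q = 25.4337
Cost = 25.4337 * 141.7510 = 3605.2458

3605.2458 $/yr


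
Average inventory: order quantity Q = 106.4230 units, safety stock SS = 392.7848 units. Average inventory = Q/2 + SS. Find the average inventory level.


Q/2 = 53.2115
Avg = 53.2115 + 392.7848 = 445.9963

445.9963 units


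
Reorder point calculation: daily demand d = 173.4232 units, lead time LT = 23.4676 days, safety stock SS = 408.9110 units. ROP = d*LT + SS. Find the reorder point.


d*LT = 173.4232 * 23.4676 = 4069.8263
ROP = 4069.8263 + 408.9110 = 4478.7373

4478.7373 units


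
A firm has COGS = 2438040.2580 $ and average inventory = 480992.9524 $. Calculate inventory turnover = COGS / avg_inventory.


Turnover = 2438040.2580 / 480992.9524 = 5.0688

5.0688


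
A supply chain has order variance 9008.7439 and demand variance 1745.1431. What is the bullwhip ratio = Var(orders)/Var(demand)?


BW = 9008.7439 / 1745.1431 = 5.1622

5.1622


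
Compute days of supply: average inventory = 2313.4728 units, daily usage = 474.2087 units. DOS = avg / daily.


DOS = 2313.4728 / 474.2087 = 4.8786

4.8786 days


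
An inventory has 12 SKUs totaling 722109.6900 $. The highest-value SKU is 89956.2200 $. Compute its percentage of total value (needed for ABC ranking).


Top item = 89956.2200
Total = 722109.6900
Percentage = 89956.2200 / 722109.6900 * 100 = 12.4574

12.4574%


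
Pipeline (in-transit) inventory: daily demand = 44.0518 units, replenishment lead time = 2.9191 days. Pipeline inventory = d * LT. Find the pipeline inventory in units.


Pipeline = 44.0518 * 2.9191 = 128.5916

128.5916 units


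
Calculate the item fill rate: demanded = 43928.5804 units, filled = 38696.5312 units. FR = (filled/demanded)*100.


FR = 38696.5312 / 43928.5804 * 100 = 88.0896

88.0896%


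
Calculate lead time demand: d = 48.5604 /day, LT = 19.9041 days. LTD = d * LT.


LTD = 48.5604 * 19.9041 = 966.5511

966.5511 units


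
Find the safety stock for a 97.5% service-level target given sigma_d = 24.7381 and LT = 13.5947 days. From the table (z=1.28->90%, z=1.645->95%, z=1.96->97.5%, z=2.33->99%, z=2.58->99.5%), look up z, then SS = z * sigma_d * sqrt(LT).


From the table, SL = 97.5% corresponds to z = 1.96
sqrt(LT) = sqrt(13.5947) = 3.6871
SS = 1.96 * 24.7381 * 3.6871 = 178.7752

178.7752 units


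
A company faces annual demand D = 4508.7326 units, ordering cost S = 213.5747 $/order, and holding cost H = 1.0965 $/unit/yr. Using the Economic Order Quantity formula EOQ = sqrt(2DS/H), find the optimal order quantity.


2*D*S = 2 * 4508.7326 * 213.5747 = 1925902.4249
2*D*S/H = 1756408.9602
EOQ = sqrt(1756408.9602) = 1325.2958

1325.2958 units


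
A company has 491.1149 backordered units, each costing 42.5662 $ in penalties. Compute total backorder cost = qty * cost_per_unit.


Total = 491.1149 * 42.5662 = 20904.8951

20904.8951 $


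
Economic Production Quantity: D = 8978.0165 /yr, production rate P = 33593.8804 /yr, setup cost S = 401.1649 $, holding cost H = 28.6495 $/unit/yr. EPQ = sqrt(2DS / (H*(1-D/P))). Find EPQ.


1 - D/P = 1 - 0.2673 = 0.7327
H*(1-D/P) = 20.9929
2DS = 7203330.1828
EPQ = sqrt(343132.1132) = 585.7748

585.7748 units


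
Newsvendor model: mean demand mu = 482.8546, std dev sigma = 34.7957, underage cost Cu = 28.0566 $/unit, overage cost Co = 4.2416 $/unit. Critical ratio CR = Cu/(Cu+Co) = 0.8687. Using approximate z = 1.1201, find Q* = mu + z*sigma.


CR = Cu/(Cu+Co) = 28.0566/(28.0566+4.2416) = 0.8687
z = 1.1201
Q* = 482.8546 + 1.1201 * 34.7957 = 521.8293

521.8293 units


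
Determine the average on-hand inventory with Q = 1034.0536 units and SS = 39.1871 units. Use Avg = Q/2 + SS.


Q/2 = 517.0268
Avg = 517.0268 + 39.1871 = 556.2139

556.2139 units


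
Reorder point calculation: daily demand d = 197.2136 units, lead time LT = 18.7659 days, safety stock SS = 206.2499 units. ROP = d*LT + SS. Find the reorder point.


d*LT = 197.2136 * 18.7659 = 3700.8907
ROP = 3700.8907 + 206.2499 = 3907.1406

3907.1406 units


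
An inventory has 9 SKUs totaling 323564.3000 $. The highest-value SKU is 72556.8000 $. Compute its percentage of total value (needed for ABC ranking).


Top item = 72556.8000
Total = 323564.3000
Percentage = 72556.8000 / 323564.3000 * 100 = 22.4242

22.4242%


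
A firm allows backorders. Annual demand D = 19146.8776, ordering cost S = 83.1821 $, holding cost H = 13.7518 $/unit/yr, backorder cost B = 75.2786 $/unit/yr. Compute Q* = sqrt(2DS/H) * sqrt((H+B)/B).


sqrt(2DS/H) = 481.2815
sqrt((H+B)/B) = 1.0875
Q* = 481.2815 * 1.0875 = 523.3986

523.3986 units


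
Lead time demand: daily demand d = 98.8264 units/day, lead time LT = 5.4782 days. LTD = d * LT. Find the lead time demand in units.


LTD = 98.8264 * 5.4782 = 541.3908

541.3908 units


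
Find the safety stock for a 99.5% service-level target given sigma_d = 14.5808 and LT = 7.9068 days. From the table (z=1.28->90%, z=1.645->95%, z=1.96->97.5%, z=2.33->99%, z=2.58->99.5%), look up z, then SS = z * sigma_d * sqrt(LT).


From the table, SL = 99.5% corresponds to z = 2.58
sqrt(LT) = sqrt(7.9068) = 2.8119
SS = 2.58 * 14.5808 * 2.8119 = 105.7795

105.7795 units


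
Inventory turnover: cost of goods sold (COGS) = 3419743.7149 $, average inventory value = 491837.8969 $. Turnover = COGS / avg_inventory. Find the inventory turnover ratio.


Turnover = 3419743.7149 / 491837.8969 = 6.9530

6.9530


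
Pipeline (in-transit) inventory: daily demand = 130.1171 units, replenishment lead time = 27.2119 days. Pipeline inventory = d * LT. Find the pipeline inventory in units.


Pipeline = 130.1171 * 27.2119 = 3540.7335

3540.7335 units


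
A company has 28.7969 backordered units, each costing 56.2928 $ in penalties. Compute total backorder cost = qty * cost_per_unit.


Total = 28.7969 * 56.2928 = 1621.0581

1621.0581 $


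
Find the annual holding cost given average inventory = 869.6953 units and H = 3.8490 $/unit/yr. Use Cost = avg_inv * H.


Cost = 869.6953 * 3.8490 = 3347.4572

3347.4572 $/yr


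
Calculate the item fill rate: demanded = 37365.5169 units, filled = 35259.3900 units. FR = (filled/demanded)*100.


FR = 35259.3900 / 37365.5169 * 100 = 94.3634

94.3634%


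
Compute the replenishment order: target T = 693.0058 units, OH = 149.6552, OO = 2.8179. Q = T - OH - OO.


Inventory position = OH + OO = 149.6552 + 2.8179 = 152.4731
Q = 693.0058 - 152.4731 = 540.5327

540.5327 units


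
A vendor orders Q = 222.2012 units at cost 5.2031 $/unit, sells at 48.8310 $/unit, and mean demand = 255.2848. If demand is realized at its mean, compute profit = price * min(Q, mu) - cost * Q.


Sales at mu = min(222.2012, 255.2848) = 222.2012
Revenue = 48.8310 * 222.2012 = 10850.3068
Total cost = 5.2031 * 222.2012 = 1156.1351
Profit = 10850.3068 - 1156.1351 = 9694.1717

9694.1717 $


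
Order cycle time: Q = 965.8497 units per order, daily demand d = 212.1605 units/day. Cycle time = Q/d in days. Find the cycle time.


Cycle = 965.8497 / 212.1605 = 4.5524

4.5524 days


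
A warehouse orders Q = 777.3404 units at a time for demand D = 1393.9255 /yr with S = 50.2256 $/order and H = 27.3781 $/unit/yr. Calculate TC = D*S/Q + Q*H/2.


Ordering cost = D*S/Q = 90.0645
Holding cost = Q*H/2 = 10641.0516
TC = 90.0645 + 10641.0516 = 10731.1161

10731.1161 $/yr


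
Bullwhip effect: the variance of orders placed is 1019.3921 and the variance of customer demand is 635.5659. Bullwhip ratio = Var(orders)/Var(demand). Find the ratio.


BW = 1019.3921 / 635.5659 = 1.6039

1.6039


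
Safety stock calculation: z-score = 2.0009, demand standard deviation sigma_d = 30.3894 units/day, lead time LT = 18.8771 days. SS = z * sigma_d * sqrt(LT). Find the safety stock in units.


sqrt(LT) = sqrt(18.8771) = 4.3448
SS = 2.0009 * 30.3894 * 4.3448 = 264.1893

264.1893 units


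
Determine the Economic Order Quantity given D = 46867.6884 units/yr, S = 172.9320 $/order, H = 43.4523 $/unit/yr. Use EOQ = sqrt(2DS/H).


2*D*S = 2 * 46867.6884 * 172.9320 = 16209846.1808
2*D*S/H = 373049.2098
EOQ = sqrt(373049.2098) = 610.7775

610.7775 units


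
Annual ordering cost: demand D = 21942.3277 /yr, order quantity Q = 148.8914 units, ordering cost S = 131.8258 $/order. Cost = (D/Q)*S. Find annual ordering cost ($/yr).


Number of orders = D/Q = 147.3714
Cost = 147.3714 * 131.8258 = 19427.3471

19427.3471 $/yr


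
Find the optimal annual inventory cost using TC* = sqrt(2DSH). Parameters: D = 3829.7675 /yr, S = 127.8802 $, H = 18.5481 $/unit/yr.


2*D*S*H = 18167917.1405
TC* = sqrt(18167917.1405) = 4262.3840

4262.3840 $/yr


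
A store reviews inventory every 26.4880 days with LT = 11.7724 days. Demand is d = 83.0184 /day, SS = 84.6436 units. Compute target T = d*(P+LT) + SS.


P + LT = 38.2604
d*(P+LT) = 83.0184 * 38.2604 = 3176.3172
T = 3176.3172 + 84.6436 = 3260.9608

3260.9608 units


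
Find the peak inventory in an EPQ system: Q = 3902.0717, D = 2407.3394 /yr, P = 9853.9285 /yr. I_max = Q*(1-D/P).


D/P = 0.2443
1 - D/P = 0.7557
I_max = 3902.0717 * 0.7557 = 2948.7858

2948.7858 units


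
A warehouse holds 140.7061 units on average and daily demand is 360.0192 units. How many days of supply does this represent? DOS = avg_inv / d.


DOS = 140.7061 / 360.0192 = 0.3908

0.3908 days


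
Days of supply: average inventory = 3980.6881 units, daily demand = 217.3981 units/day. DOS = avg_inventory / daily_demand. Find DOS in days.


DOS = 3980.6881 / 217.3981 = 18.3106

18.3106 days


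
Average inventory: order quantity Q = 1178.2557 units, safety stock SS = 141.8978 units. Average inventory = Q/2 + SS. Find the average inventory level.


Q/2 = 589.1278
Avg = 589.1278 + 141.8978 = 731.0256

731.0256 units


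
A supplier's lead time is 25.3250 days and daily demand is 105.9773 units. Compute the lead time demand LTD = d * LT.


LTD = 105.9773 * 25.3250 = 2683.8751

2683.8751 units


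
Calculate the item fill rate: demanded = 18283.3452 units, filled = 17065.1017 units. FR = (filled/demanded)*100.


FR = 17065.1017 / 18283.3452 * 100 = 93.3369

93.3369%


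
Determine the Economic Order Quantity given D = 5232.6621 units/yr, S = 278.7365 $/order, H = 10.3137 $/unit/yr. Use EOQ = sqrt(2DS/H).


2*D*S = 2 * 5232.6621 * 278.7365 = 2917067.8389
2*D*S/H = 282834.2728
EOQ = sqrt(282834.2728) = 531.8217

531.8217 units


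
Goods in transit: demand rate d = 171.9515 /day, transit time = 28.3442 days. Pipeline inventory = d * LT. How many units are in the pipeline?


Pipeline = 171.9515 * 28.3442 = 4873.8277

4873.8277 units


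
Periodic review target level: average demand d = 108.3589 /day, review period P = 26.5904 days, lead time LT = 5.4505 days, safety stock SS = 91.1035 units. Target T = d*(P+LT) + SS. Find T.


P + LT = 32.0409
d*(P+LT) = 108.3589 * 32.0409 = 3471.9167
T = 3471.9167 + 91.1035 = 3563.0202

3563.0202 units


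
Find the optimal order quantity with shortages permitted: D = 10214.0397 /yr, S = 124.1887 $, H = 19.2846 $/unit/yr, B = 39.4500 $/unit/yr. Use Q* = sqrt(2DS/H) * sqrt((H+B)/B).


sqrt(2DS/H) = 362.7016
sqrt((H+B)/B) = 1.2202
Q* = 362.7016 * 1.2202 = 442.5609

442.5609 units


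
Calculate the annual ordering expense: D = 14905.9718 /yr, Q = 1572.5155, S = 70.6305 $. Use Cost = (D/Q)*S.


Number of orders = D/Q = 9.4791
Cost = 9.4791 * 70.6305 = 669.5109

669.5109 $/yr


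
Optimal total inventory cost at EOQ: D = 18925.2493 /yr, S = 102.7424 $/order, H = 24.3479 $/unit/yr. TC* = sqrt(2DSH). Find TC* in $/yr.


2*D*S*H = 94685356.9030
TC* = sqrt(94685356.9030) = 9730.6401

9730.6401 $/yr


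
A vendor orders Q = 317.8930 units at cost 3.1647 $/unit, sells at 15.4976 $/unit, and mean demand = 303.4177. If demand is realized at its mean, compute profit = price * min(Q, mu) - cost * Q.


Sales at mu = min(317.8930, 303.4177) = 303.4177
Revenue = 15.4976 * 303.4177 = 4702.2461
Total cost = 3.1647 * 317.8930 = 1006.0360
Profit = 4702.2461 - 1006.0360 = 3696.2102

3696.2102 $


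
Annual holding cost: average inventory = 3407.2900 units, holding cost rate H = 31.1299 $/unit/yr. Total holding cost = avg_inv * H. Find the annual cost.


Cost = 3407.2900 * 31.1299 = 106068.5970

106068.5970 $/yr


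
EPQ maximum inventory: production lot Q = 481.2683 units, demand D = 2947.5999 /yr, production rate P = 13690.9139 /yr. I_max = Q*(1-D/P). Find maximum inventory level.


D/P = 0.2153
1 - D/P = 0.7847
I_max = 481.2683 * 0.7847 = 377.6531

377.6531 units


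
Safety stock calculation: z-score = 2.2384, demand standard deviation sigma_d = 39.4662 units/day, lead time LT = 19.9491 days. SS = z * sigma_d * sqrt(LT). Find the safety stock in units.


sqrt(LT) = sqrt(19.9491) = 4.4664
SS = 2.2384 * 39.4662 * 4.4664 = 394.5705

394.5705 units


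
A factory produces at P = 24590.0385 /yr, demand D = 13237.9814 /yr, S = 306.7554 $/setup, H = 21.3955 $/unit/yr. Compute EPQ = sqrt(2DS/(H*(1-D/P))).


1 - D/P = 1 - 0.5383 = 0.4617
H*(1-D/P) = 9.8773
2DS = 8121644.5591
EPQ = sqrt(822254.3514) = 906.7824

906.7824 units


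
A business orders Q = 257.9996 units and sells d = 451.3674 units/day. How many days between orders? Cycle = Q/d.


Cycle = 257.9996 / 451.3674 = 0.5716

0.5716 days


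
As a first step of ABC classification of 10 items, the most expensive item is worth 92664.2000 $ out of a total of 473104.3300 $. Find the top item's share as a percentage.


Top item = 92664.2000
Total = 473104.3300
Percentage = 92664.2000 / 473104.3300 * 100 = 19.5864

19.5864%


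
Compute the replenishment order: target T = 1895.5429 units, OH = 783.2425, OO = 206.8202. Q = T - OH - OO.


Inventory position = OH + OO = 783.2425 + 206.8202 = 990.0627
Q = 1895.5429 - 990.0627 = 905.4802

905.4802 units


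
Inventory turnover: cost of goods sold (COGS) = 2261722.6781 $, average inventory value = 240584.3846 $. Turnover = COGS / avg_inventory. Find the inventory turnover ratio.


Turnover = 2261722.6781 / 240584.3846 = 9.4010

9.4010


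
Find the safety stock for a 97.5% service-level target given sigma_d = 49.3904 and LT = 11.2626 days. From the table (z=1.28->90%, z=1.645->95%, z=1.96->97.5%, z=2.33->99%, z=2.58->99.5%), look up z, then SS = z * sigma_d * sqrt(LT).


From the table, SL = 97.5% corresponds to z = 1.96
sqrt(LT) = sqrt(11.2626) = 3.3560
SS = 1.96 * 49.3904 * 3.3560 = 324.8762

324.8762 units


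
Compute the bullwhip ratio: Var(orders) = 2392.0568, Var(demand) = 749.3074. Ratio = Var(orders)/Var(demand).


BW = 2392.0568 / 749.3074 = 3.1924

3.1924


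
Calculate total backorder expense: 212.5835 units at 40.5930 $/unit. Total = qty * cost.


Total = 212.5835 * 40.5930 = 8629.4020

8629.4020 $


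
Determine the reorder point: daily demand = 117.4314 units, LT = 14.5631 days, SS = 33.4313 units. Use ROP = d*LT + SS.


d*LT = 117.4314 * 14.5631 = 1710.1652
ROP = 1710.1652 + 33.4313 = 1743.5965

1743.5965 units


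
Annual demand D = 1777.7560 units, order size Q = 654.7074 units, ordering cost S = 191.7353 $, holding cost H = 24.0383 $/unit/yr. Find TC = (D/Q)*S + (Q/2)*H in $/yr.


Ordering cost = D*S/Q = 520.6274
Holding cost = Q*H/2 = 7869.0264
TC = 520.6274 + 7869.0264 = 8389.6538

8389.6538 $/yr


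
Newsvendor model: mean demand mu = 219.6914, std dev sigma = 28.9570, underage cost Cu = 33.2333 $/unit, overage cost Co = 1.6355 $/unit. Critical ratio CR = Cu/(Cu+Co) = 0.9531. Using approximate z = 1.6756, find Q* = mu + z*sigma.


CR = Cu/(Cu+Co) = 33.2333/(33.2333+1.6355) = 0.9531
z = 1.6756
Q* = 219.6914 + 1.6756 * 28.9570 = 268.2117

268.2117 units


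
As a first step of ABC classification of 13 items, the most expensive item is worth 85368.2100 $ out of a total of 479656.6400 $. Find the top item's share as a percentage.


Top item = 85368.2100
Total = 479656.6400
Percentage = 85368.2100 / 479656.6400 * 100 = 17.7978

17.7978%


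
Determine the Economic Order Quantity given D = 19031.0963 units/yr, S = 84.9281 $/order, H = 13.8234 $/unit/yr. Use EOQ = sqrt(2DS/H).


2*D*S = 2 * 19031.0963 * 84.9281 = 3232549.6994
2*D*S/H = 233846.2100
EOQ = sqrt(233846.2100) = 483.5765

483.5765 units


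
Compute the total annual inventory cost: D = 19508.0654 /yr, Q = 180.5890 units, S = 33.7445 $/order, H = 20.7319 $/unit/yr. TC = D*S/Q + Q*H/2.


Ordering cost = D*S/Q = 3645.2382
Holding cost = Q*H/2 = 1871.9765
TC = 3645.2382 + 1871.9765 = 5517.2147

5517.2147 $/yr


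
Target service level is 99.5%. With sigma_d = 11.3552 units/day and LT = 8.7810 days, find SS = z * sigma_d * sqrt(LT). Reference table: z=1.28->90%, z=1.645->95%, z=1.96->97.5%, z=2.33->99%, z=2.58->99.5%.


From the table, SL = 99.5% corresponds to z = 2.58
sqrt(LT) = sqrt(8.7810) = 2.9633
SS = 2.58 * 11.3552 * 2.9633 = 86.8133

86.8133 units


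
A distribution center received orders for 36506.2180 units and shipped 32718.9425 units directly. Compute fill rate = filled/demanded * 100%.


FR = 32718.9425 / 36506.2180 * 100 = 89.6257

89.6257%


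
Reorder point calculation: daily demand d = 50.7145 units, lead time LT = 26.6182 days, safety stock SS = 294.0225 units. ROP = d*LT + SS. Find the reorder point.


d*LT = 50.7145 * 26.6182 = 1349.9287
ROP = 1349.9287 + 294.0225 = 1643.9512

1643.9512 units


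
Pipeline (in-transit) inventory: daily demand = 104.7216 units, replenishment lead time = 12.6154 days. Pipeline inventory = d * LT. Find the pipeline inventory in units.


Pipeline = 104.7216 * 12.6154 = 1321.1049

1321.1049 units


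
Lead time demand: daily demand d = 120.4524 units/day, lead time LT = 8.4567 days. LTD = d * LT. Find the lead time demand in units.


LTD = 120.4524 * 8.4567 = 1018.6298

1018.6298 units


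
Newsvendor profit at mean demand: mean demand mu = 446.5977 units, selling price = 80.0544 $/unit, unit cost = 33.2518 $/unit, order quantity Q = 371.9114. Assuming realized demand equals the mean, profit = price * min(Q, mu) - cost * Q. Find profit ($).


Sales at mu = min(371.9114, 446.5977) = 371.9114
Revenue = 80.0544 * 371.9114 = 29773.1440
Total cost = 33.2518 * 371.9114 = 12366.7235
Profit = 29773.1440 - 12366.7235 = 17406.4205

17406.4205 $


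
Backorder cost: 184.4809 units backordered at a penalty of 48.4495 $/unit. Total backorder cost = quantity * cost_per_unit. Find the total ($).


Total = 184.4809 * 48.4495 = 8938.0074

8938.0074 $


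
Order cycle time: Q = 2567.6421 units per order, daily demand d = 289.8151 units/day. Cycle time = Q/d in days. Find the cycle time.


Cycle = 2567.6421 / 289.8151 = 8.8596

8.8596 days


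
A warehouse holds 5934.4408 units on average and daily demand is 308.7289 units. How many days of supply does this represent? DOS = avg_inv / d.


DOS = 5934.4408 / 308.7289 = 19.2222

19.2222 days


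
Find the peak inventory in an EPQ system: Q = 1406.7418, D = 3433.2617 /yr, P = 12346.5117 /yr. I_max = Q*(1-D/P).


D/P = 0.2781
1 - D/P = 0.7219
I_max = 1406.7418 * 0.7219 = 1015.5615

1015.5615 units


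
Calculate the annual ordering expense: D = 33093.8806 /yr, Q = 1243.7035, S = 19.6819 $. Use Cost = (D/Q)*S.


Number of orders = D/Q = 26.6091
Cost = 26.6091 * 19.6819 = 523.7184

523.7184 $/yr


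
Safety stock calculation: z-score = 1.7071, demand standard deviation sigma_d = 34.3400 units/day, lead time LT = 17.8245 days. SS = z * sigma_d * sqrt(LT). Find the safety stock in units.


sqrt(LT) = sqrt(17.8245) = 4.2219
SS = 1.7071 * 34.3400 * 4.2219 = 247.4959

247.4959 units


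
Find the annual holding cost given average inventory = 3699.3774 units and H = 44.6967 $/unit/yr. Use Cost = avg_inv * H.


Cost = 3699.3774 * 44.6967 = 165349.9618

165349.9618 $/yr


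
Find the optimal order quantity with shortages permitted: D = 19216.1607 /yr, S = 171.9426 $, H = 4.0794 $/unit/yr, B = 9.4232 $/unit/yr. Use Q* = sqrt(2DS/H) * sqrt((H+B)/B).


sqrt(2DS/H) = 1272.7465
sqrt((H+B)/B) = 1.1970
Q* = 1272.7465 * 1.1970 = 1523.5314

1523.5314 units


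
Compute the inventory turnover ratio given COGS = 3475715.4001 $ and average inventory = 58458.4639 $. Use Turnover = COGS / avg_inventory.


Turnover = 3475715.4001 / 58458.4639 = 59.4562

59.4562


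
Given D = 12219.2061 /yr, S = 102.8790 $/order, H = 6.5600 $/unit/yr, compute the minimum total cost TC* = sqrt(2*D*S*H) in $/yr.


2*D*S*H = 16493148.1212
TC* = sqrt(16493148.1212) = 4061.1757

4061.1757 $/yr
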